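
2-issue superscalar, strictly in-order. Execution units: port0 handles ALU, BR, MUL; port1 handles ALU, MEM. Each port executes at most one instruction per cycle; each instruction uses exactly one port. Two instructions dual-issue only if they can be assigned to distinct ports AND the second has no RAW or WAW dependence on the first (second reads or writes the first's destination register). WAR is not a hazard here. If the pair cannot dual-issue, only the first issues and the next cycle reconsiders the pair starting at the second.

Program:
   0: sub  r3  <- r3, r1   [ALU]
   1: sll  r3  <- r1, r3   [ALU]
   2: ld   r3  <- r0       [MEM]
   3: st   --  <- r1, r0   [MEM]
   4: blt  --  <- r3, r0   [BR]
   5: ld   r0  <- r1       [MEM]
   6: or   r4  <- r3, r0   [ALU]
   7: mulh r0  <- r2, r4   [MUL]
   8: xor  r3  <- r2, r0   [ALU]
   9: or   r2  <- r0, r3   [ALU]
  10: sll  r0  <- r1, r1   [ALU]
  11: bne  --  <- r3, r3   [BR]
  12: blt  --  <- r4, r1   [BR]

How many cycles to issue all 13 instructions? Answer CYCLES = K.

#0 head=0: sub.ALU i0 RAW+WAW r3
#1 head=1: sll.ALU i1 WAW r3
#2 head=2: ld.MEM i2 no-port MEM/MEM
#3 head=3: st.MEM/blt.BR i3,i4 pair
#4 head=5: ld.MEM i5 RAW r0
#5 head=6: or.ALU i6 RAW r4
#6 head=7: mulh.MUL i7 RAW r0
#7 head=8: xor.ALU i8 RAW r3
#8 head=9: or.ALU/sll.ALU i9,i10 pair
#9 head=11: bne.BR i11 no-port BR/BR
#10 head=12: blt.BR i12 tail

CYCLES = 11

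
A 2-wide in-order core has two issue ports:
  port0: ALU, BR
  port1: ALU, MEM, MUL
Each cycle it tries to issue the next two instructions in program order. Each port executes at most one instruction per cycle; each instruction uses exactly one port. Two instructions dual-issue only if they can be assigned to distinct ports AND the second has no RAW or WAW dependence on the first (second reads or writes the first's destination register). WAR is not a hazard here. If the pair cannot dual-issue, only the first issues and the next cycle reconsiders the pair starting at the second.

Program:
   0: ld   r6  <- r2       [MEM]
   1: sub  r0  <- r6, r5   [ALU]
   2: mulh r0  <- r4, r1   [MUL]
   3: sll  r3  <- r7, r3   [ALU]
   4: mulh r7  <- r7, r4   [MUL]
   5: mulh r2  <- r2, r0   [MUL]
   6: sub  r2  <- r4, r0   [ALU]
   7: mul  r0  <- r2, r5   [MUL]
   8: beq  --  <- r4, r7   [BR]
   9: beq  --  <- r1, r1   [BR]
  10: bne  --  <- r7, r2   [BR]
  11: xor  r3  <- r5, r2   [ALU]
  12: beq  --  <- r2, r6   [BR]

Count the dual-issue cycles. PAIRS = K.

t=0 i0:ld.MEM ; RAW r6
t=1 i1:sub.ALU ; WAW r0
t=2 i2,i3:mulh.MUL+sll.ALU ; pair
t=3 i4:mulh.MUL ; no-port MUL/MUL
t=4 i5:mulh.MUL ; WAW r2
t=5 i6:sub.ALU ; RAW r2
t=6 i7,i8:mul.MUL+beq.BR ; pair
t=7 i9:beq.BR ; no-port BR/BR
t=8 i10,i11:bne.BR+xor.ALU ; pair
t=9 i12:beq.BR ; tail

PAIRS = 3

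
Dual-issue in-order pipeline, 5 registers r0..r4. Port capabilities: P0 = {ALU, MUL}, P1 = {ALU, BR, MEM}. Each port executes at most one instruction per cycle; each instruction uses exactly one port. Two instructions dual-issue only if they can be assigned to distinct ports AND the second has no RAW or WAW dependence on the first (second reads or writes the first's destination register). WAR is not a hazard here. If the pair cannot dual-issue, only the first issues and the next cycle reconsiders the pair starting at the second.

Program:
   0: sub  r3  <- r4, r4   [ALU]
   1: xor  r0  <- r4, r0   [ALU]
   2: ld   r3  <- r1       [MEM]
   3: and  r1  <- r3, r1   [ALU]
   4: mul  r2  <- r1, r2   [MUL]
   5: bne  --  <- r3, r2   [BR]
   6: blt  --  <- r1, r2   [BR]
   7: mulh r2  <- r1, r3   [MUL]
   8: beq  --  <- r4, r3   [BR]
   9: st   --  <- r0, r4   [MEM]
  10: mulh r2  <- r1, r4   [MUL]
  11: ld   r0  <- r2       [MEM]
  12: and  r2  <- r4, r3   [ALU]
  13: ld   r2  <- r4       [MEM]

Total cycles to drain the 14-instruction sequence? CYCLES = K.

t=0 i0/i1:sub.ALU;xor.ALU ; pair
t=1 i2:ld.MEM ; RAW r3
t=2 i3:and.ALU ; RAW r1
t=3 i4:mul.MUL ; RAW r2
t=4 i5:bne.BR ; no-port BR/BR
t=5 i6/i7:blt.BR;mulh.MUL ; pair
t=6 i8:beq.BR ; no-port BR/MEM
t=7 i9/i10:st.MEM;mulh.MUL ; pair
t=8 i11/i12:ld.MEM;and.ALU ; pair
t=9 i13:ld.MEM ; tail

CYCLES = 10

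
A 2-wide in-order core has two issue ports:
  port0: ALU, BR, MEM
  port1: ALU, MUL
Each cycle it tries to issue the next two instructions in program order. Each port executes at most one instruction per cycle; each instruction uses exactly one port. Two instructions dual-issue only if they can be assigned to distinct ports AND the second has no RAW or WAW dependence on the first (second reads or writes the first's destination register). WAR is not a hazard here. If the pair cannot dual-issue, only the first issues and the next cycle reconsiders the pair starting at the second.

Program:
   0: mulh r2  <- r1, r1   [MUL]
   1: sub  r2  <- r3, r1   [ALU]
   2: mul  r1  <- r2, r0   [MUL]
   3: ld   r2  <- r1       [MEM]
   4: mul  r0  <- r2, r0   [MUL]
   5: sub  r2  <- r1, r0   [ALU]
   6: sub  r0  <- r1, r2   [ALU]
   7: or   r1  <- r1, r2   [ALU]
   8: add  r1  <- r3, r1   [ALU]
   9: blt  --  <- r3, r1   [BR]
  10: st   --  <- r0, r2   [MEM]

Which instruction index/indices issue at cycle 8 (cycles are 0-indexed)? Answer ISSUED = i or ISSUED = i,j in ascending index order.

c0: i0 mulh  WAW r2
c1: i1 sub  RAW r2
c2: i2 mul  RAW r1
c3: i3 ld  RAW r2
c4: i4 mul  RAW r0
c5: i5 sub  RAW r2
c6: i6,i7 sub+or  2-wide
c7: i8 add  RAW r1
c8: i9 blt  no-port BR/MEM
c9: i10 st  tail

ISSUED = 9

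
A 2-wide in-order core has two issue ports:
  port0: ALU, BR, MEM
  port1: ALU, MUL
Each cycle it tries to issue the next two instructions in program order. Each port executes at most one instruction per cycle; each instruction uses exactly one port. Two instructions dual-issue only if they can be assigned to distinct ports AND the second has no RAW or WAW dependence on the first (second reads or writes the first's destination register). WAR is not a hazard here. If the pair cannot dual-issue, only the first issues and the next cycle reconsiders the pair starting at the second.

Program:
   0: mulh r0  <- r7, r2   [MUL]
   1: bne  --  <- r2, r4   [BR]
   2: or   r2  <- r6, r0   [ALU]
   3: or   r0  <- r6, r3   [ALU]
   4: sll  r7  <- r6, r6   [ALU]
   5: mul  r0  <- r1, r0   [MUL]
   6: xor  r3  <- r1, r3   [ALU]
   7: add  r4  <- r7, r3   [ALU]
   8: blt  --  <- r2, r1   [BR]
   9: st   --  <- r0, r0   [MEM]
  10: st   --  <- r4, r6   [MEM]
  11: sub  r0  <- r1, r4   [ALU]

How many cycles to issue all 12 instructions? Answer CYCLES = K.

CYCLES = 7

  cy0 -> i0+i1 (mulh/bne) 2-wide
  cy1 -> i2+i3 (or/or) 2-wide
  cy2 -> i4+i5 (sll/mul) 2-wide
  cy3 -> i6 (xor) RAW r3
  cy4 -> i7+i8 (add/blt) 2-wide
  cy5 -> i9 (st) no-port MEM/MEM
  cy6 -> i10+i11 (st/sub) 2-wide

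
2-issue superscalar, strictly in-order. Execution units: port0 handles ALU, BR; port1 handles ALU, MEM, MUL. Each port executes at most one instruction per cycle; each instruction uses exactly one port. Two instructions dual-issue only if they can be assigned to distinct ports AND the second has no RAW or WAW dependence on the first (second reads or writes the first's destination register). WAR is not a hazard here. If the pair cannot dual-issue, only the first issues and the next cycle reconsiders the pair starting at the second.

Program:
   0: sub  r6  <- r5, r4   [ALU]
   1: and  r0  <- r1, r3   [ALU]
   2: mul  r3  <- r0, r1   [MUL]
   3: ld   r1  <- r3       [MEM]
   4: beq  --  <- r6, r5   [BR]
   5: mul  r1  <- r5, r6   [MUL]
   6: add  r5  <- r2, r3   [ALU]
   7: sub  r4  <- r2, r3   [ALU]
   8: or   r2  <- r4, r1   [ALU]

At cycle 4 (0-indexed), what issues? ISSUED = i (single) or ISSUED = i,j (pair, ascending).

ISSUED = 7

  cy0 -> i0/i1 (sub+and) dual
  cy1 -> i2 (mul) no-port MUL/MEM
  cy2 -> i3/i4 (ld+beq) dual
  cy3 -> i5/i6 (mul+add) dual
  cy4 -> i7 (sub) RAW r4
  cy5 -> i8 (or) tail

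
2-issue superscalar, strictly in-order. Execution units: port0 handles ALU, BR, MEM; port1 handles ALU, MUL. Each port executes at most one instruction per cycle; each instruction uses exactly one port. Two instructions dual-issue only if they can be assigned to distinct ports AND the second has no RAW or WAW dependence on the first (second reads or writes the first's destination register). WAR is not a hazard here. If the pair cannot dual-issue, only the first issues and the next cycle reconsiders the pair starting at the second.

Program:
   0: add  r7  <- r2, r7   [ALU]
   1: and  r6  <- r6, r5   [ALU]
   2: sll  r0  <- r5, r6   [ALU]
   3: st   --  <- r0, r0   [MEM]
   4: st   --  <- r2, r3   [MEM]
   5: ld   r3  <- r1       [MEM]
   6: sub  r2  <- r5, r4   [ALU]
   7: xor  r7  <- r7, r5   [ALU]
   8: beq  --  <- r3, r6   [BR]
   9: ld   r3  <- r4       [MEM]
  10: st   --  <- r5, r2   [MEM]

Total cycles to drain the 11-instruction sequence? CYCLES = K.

CYCLES = 8

0. add+and @i0+i1  | 2-wide
1. sll @i2  | RAW r0
2. st @i3  | no-port MEM/MEM
3. st @i4  | no-port MEM/MEM
4. ld+sub @i5+i6  | 2-wide
5. xor+beq @i7+i8  | 2-wide
6. ld @i9  | no-port MEM/MEM
7. st @i10  | tail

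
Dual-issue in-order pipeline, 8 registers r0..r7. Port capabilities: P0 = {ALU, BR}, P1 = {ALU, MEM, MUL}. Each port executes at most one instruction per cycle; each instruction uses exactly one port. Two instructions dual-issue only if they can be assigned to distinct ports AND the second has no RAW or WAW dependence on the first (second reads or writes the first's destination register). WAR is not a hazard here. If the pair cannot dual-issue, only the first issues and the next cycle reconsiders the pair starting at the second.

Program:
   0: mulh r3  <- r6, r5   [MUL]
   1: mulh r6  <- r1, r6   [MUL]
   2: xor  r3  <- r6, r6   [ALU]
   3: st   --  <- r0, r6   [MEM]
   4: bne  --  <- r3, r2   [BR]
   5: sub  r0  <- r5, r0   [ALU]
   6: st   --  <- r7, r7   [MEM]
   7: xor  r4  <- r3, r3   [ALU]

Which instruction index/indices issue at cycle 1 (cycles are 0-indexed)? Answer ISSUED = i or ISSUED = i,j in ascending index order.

ISSUED = 1

#0 head=0: mulh.MUL i0 no-port MUL/MUL
#1 head=1: mulh.MUL i1 RAW r6
#2 head=2: xor.ALU+st.MEM i2,i3 2-wide
#3 head=4: bne.BR+sub.ALU i4,i5 2-wide
#4 head=6: st.MEM+xor.ALU i6,i7 2-wide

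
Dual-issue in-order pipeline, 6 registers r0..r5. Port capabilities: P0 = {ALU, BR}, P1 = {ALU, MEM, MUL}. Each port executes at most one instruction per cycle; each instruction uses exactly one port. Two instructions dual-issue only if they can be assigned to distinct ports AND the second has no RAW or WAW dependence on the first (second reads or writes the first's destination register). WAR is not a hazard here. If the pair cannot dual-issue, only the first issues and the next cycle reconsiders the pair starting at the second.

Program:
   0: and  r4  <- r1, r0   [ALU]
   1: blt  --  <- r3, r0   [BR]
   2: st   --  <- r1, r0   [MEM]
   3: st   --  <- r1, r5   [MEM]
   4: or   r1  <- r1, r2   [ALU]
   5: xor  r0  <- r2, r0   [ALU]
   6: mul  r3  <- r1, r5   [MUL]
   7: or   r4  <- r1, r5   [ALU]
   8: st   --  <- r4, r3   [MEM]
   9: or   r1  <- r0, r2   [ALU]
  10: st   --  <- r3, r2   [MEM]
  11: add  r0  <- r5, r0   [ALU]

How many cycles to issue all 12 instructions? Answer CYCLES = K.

CYCLES = 7

0. and/blt @i0/i1  | 2-wide
1. st @i2  | no-port MEM/MEM
2. st/or @i3/i4  | 2-wide
3. xor/mul @i5/i6  | 2-wide
4. or @i7  | RAW r4
5. st/or @i8/i9  | 2-wide
6. st/add @i10/i11  | 2-wide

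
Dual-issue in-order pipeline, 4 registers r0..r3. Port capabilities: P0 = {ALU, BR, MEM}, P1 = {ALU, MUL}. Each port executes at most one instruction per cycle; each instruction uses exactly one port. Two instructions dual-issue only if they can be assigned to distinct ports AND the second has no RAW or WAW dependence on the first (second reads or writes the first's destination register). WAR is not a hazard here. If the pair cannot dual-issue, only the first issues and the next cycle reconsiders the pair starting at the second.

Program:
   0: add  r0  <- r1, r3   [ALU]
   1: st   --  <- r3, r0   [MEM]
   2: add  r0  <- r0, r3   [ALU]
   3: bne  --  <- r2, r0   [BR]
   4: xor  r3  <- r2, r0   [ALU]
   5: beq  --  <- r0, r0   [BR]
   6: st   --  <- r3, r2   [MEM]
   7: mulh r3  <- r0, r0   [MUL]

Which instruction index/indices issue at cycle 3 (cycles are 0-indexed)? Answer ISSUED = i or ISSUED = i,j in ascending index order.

ISSUED = 5

[0] i0  add  -- RAW r0
[1] i1&i2  st;add  -- pair
[2] i3&i4  bne;xor  -- pair
[3] i5  beq  -- no-port BR/MEM
[4] i6&i7  st;mulh  -- pair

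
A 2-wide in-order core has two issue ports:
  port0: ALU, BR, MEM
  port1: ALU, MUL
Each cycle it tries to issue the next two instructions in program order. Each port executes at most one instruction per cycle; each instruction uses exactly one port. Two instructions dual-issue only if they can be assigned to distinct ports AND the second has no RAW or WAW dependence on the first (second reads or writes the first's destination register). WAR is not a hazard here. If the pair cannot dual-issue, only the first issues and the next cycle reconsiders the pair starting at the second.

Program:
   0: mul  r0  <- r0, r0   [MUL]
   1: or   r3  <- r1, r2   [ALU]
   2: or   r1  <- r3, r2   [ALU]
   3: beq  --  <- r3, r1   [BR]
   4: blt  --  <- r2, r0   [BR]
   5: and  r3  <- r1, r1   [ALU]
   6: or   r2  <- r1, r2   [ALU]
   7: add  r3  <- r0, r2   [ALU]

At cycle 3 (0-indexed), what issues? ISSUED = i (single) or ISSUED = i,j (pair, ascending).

ISSUED = 4,5

[0] i0&i1  mul.MUL/or.ALU  -- dual
[1] i2  or.ALU  -- RAW r1
[2] i3  beq.BR  -- no-port BR/BR
[3] i4&i5  blt.BR/and.ALU  -- dual
[4] i6  or.ALU  -- RAW r2
[5] i7  add.ALU  -- tail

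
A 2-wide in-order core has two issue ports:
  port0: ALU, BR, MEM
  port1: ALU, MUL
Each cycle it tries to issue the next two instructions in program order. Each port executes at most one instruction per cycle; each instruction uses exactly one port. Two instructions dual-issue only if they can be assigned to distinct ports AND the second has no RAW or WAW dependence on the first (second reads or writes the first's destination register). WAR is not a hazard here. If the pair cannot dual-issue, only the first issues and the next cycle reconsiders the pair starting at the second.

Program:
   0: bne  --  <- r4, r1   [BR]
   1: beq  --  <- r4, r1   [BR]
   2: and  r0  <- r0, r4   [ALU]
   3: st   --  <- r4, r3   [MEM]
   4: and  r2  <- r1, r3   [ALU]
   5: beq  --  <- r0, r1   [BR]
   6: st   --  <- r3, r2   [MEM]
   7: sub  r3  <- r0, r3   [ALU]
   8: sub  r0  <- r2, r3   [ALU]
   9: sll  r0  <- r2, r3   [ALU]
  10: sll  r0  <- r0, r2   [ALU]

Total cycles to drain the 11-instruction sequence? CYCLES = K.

CYCLES = 8

  cy0 -> i0 (bne) no-port BR/BR
  cy1 -> i1,i2 (beq/and) pair
  cy2 -> i3,i4 (st/and) pair
  cy3 -> i5 (beq) no-port BR/MEM
  cy4 -> i6,i7 (st/sub) pair
  cy5 -> i8 (sub) WAW r0
  cy6 -> i9 (sll) RAW+WAW r0
  cy7 -> i10 (sll) tail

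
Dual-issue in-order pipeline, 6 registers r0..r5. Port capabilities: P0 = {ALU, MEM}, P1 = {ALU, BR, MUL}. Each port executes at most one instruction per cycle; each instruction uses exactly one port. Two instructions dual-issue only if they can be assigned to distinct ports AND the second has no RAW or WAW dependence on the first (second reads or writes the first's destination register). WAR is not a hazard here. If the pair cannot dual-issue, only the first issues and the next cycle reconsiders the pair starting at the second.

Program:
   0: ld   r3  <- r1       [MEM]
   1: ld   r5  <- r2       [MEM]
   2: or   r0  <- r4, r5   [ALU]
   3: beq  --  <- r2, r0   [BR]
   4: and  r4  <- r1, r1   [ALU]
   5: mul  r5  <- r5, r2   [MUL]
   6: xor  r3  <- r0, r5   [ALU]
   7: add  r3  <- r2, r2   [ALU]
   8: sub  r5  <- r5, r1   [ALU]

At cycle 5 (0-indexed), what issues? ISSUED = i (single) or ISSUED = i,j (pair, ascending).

  cy0 -> i0 (ld.MEM) no-port MEM/MEM
  cy1 -> i1 (ld.MEM) RAW r5
  cy2 -> i2 (or.ALU) RAW r0
  cy3 -> i3+i4 (beq.BR/and.ALU) 2-wide
  cy4 -> i5 (mul.MUL) RAW r5
  cy5 -> i6 (xor.ALU) WAW r3
  cy6 -> i7+i8 (add.ALU/sub.ALU) 2-wide

ISSUED = 6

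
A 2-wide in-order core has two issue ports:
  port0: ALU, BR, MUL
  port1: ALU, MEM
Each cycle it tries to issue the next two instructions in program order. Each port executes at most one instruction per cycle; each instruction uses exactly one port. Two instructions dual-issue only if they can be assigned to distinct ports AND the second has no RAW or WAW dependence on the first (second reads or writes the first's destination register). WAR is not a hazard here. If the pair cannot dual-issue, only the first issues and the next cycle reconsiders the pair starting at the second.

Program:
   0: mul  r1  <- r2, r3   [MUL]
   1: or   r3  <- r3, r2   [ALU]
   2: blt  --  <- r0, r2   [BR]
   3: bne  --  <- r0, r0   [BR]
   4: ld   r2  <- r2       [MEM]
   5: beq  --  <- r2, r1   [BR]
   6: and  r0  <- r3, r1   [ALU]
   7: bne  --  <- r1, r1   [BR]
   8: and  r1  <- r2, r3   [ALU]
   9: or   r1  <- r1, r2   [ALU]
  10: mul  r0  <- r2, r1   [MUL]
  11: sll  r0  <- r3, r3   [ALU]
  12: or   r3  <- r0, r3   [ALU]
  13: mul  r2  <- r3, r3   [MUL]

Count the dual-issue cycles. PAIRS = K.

0. mul/or @i0,i1  | dual
1. blt @i2  | no-port BR/BR
2. bne/ld @i3,i4  | dual
3. beq/and @i5,i6  | dual
4. bne/and @i7,i8  | dual
5. or @i9  | RAW r1
6. mul @i10  | WAW r0
7. sll @i11  | RAW r0
8. or @i12  | RAW r3
9. mul @i13  | tail

PAIRS = 4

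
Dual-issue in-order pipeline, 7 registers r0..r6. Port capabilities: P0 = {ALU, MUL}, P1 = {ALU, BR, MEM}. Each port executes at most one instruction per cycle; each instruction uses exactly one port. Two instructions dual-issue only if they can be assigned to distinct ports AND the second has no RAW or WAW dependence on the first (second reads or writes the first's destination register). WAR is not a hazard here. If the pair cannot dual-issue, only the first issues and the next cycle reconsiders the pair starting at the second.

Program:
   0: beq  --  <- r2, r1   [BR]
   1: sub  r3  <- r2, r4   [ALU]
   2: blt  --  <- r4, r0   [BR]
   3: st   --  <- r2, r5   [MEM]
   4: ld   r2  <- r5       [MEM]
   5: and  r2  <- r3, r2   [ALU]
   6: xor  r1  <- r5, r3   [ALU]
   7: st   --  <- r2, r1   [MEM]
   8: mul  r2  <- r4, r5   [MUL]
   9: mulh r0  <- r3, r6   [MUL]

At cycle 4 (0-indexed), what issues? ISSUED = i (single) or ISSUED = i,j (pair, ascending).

ISSUED = 5,6

  cy0 -> i0+i1 (beq.BR;sub.ALU) pair
  cy1 -> i2 (blt.BR) no-port BR/MEM
  cy2 -> i3 (st.MEM) no-port MEM/MEM
  cy3 -> i4 (ld.MEM) RAW+WAW r2
  cy4 -> i5+i6 (and.ALU;xor.ALU) pair
  cy5 -> i7+i8 (st.MEM;mul.MUL) pair
  cy6 -> i9 (mulh.MUL) tail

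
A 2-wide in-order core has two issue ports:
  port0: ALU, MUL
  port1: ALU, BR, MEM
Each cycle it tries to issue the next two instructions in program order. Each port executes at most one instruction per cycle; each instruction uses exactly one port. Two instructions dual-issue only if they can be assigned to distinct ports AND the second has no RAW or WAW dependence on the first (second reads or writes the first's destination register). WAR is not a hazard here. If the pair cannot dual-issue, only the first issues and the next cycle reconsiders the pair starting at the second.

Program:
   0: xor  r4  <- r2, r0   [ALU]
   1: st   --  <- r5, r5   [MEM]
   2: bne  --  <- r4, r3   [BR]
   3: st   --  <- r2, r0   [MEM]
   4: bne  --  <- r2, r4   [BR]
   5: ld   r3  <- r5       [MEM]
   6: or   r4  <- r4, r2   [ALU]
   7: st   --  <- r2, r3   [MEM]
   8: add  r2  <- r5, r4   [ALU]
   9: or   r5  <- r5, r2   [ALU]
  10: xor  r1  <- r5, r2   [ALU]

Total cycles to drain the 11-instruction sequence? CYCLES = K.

CYCLES = 8

0. xor;st @i0+i1  | 2-wide
1. bne @i2  | no-port BR/MEM
2. st @i3  | no-port MEM/BR
3. bne @i4  | no-port BR/MEM
4. ld;or @i5+i6  | 2-wide
5. st;add @i7+i8  | 2-wide
6. or @i9  | RAW r5
7. xor @i10  | tail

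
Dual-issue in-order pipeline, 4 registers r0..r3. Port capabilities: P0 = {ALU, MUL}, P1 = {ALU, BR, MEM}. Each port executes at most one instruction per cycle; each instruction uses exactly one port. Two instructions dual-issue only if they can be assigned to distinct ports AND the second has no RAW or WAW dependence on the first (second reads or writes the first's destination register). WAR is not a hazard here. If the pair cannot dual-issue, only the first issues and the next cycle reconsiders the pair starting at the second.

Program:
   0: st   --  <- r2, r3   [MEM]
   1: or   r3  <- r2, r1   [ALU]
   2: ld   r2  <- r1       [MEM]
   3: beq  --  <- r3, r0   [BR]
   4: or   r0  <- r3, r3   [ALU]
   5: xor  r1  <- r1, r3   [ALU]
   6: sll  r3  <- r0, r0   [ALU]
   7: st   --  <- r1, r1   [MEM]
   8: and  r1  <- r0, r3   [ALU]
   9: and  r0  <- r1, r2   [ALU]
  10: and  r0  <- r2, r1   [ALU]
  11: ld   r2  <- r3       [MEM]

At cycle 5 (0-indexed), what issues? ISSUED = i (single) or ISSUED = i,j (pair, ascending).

0. st.MEM or.ALU @i0&i1  | 2-wide
1. ld.MEM @i2  | no-port MEM/BR
2. beq.BR or.ALU @i3&i4  | 2-wide
3. xor.ALU sll.ALU @i5&i6  | 2-wide
4. st.MEM and.ALU @i7&i8  | 2-wide
5. and.ALU @i9  | WAW r0
6. and.ALU ld.MEM @i10&i11  | 2-wide

ISSUED = 9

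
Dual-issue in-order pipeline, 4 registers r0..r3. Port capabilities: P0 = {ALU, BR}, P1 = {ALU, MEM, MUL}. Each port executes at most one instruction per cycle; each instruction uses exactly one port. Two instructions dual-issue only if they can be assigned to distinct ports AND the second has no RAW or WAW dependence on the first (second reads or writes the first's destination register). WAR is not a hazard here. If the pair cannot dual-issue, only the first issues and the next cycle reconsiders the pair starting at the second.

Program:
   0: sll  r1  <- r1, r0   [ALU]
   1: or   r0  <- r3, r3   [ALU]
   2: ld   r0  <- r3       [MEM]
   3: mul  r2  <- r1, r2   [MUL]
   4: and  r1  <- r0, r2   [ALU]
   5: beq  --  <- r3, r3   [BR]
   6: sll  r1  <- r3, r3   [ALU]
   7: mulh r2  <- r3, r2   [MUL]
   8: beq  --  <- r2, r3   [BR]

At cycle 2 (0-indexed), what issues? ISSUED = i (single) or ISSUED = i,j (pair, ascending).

0. sll/or @i0,i1  | pair
1. ld @i2  | no-port MEM/MUL
2. mul @i3  | RAW r2
3. and/beq @i4,i5  | pair
4. sll/mulh @i6,i7  | pair
5. beq @i8  | tail

ISSUED = 3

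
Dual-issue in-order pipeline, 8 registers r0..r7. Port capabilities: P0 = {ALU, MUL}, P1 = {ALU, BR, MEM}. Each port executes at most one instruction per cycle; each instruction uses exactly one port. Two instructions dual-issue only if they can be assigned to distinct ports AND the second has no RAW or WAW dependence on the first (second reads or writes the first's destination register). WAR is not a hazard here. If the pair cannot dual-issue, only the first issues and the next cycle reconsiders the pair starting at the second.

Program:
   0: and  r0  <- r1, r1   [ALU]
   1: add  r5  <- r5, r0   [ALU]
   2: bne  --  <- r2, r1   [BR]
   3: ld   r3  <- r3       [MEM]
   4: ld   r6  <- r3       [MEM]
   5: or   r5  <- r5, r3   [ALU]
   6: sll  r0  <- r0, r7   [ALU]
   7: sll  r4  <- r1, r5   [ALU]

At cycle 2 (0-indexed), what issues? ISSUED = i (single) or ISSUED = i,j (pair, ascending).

ISSUED = 3

c0: i0 and.ALU  RAW r0
c1: i1,i2 add.ALU+bne.BR  pair
c2: i3 ld.MEM  no-port MEM/MEM
c3: i4,i5 ld.MEM+or.ALU  pair
c4: i6,i7 sll.ALU+sll.ALU  pair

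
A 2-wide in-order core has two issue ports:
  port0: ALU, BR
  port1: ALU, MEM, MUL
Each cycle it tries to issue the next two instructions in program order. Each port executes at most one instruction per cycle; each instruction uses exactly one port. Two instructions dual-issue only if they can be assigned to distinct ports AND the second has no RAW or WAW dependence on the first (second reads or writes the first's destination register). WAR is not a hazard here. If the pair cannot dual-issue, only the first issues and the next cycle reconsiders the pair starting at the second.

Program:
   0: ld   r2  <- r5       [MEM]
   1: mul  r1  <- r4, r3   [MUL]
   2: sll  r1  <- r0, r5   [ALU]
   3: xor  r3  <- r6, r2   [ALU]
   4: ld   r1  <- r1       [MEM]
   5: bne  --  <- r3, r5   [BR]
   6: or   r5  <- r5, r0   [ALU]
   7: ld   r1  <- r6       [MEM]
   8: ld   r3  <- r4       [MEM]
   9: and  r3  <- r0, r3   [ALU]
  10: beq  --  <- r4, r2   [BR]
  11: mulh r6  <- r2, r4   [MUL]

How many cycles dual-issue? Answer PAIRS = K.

  cy0 -> i0 (ld.MEM) no-port MEM/MUL
  cy1 -> i1 (mul.MUL) WAW r1
  cy2 -> i2,i3 (sll.ALU+xor.ALU) 2-wide
  cy3 -> i4,i5 (ld.MEM+bne.BR) 2-wide
  cy4 -> i6,i7 (or.ALU+ld.MEM) 2-wide
  cy5 -> i8 (ld.MEM) RAW+WAW r3
  cy6 -> i9,i10 (and.ALU+beq.BR) 2-wide
  cy7 -> i11 (mulh.MUL) tail

PAIRS = 4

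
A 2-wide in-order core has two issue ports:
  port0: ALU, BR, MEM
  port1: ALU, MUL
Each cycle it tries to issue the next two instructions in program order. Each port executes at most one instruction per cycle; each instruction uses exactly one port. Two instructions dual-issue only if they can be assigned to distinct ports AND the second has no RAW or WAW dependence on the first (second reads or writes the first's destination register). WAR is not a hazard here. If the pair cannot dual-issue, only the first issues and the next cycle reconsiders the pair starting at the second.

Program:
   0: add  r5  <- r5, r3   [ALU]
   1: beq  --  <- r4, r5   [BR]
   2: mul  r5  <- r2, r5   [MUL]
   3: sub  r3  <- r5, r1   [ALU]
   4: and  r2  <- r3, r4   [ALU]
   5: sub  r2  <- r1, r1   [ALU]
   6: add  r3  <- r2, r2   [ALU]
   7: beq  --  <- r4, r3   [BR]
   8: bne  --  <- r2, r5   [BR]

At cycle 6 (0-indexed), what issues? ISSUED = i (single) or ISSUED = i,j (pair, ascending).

  cy0 -> i0 (add.ALU) RAW r5
  cy1 -> i1/i2 (beq.BR;mul.MUL) dual
  cy2 -> i3 (sub.ALU) RAW r3
  cy3 -> i4 (and.ALU) WAW r2
  cy4 -> i5 (sub.ALU) RAW r2
  cy5 -> i6 (add.ALU) RAW r3
  cy6 -> i7 (beq.BR) no-port BR/BR
  cy7 -> i8 (bne.BR) tail

ISSUED = 7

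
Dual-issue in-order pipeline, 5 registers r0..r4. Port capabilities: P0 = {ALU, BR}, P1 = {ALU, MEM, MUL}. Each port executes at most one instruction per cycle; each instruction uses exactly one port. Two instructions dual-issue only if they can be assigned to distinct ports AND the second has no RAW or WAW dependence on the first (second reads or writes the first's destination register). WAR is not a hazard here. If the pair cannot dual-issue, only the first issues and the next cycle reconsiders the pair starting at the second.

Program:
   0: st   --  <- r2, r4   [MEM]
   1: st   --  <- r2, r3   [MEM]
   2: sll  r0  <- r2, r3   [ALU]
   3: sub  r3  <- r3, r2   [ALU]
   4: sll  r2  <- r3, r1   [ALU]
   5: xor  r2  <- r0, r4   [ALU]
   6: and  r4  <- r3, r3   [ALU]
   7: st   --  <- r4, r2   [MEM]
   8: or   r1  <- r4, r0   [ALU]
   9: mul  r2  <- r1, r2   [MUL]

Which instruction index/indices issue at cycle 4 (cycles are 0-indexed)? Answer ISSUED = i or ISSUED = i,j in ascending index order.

t=0 i0:st ; no-port MEM/MEM
t=1 i1+i2:st+sll ; 2-wide
t=2 i3:sub ; RAW r3
t=3 i4:sll ; WAW r2
t=4 i5+i6:xor+and ; 2-wide
t=5 i7+i8:st+or ; 2-wide
t=6 i9:mul ; tail

ISSUED = 5,6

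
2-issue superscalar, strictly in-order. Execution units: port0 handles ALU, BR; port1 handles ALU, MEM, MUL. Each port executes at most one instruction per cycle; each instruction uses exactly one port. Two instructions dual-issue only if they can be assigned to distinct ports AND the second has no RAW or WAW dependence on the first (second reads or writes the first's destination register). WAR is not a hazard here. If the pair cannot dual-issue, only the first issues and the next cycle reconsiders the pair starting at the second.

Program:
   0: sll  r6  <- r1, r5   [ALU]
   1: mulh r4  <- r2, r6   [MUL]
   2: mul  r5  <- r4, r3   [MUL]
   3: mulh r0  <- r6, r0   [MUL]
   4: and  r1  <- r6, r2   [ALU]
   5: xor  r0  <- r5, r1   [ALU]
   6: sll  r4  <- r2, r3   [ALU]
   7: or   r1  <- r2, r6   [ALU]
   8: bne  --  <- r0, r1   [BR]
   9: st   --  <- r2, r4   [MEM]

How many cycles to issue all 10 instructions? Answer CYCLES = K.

0. sll @i0  | RAW r6
1. mulh @i1  | no-port MUL/MUL
2. mul @i2  | no-port MUL/MUL
3. mulh/and @i3,i4  | dual
4. xor/sll @i5,i6  | dual
5. or @i7  | RAW r1
6. bne/st @i8,i9  | dual

CYCLES = 7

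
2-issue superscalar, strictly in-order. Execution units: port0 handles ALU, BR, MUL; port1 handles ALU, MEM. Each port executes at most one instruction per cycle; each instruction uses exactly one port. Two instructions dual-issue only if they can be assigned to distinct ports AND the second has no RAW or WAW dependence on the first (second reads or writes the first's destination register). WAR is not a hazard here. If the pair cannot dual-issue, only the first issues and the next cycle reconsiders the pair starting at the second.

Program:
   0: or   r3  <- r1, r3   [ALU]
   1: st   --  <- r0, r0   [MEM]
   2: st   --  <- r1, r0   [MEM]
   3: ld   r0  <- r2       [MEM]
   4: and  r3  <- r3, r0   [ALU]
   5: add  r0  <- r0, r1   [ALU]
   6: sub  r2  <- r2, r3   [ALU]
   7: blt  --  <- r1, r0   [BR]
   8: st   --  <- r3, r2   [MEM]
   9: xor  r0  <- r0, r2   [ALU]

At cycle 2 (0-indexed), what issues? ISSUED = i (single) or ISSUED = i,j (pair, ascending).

ISSUED = 3

c0: i0&i1 or.ALU+st.MEM  2-wide
c1: i2 st.MEM  no-port MEM/MEM
c2: i3 ld.MEM  RAW r0
c3: i4&i5 and.ALU+add.ALU  2-wide
c4: i6&i7 sub.ALU+blt.BR  2-wide
c5: i8&i9 st.MEM+xor.ALU  2-wide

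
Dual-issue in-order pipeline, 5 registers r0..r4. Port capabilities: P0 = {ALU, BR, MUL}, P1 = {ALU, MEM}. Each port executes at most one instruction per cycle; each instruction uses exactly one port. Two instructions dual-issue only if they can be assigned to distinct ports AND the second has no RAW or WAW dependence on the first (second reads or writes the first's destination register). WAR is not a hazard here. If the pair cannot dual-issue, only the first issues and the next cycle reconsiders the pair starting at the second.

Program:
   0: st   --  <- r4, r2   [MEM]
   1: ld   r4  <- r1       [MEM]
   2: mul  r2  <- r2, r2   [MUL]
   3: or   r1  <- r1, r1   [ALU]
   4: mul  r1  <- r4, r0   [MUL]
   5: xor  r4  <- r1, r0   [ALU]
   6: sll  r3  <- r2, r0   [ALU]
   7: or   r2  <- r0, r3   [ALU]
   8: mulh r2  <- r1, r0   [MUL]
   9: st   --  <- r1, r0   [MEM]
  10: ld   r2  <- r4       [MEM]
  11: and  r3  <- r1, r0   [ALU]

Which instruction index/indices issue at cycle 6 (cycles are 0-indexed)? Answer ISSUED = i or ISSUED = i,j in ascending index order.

ISSUED = 8,9

[0] i0  st.MEM  -- no-port MEM/MEM
[1] i1&i2  ld.MEM/mul.MUL  -- dual
[2] i3  or.ALU  -- WAW r1
[3] i4  mul.MUL  -- RAW r1
[4] i5&i6  xor.ALU/sll.ALU  -- dual
[5] i7  or.ALU  -- WAW r2
[6] i8&i9  mulh.MUL/st.MEM  -- dual
[7] i10&i11  ld.MEM/and.ALU  -- dual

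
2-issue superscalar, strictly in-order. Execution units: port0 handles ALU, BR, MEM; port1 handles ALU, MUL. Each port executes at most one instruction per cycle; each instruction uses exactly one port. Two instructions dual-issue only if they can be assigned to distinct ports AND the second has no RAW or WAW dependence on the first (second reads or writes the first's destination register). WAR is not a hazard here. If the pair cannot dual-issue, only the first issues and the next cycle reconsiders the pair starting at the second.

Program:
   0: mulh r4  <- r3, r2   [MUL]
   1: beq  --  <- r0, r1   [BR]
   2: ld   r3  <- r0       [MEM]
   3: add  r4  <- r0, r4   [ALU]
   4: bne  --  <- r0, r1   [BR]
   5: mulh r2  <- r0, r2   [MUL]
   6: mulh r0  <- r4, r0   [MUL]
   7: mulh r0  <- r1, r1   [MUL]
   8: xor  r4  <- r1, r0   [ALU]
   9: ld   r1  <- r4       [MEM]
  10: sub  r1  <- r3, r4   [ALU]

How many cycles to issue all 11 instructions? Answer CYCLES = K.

CYCLES = 8

t=0 i0&i1:mulh.MUL beq.BR ; dual
t=1 i2&i3:ld.MEM add.ALU ; dual
t=2 i4&i5:bne.BR mulh.MUL ; dual
t=3 i6:mulh.MUL ; no-port MUL/MUL
t=4 i7:mulh.MUL ; RAW r0
t=5 i8:xor.ALU ; RAW r4
t=6 i9:ld.MEM ; WAW r1
t=7 i10:sub.ALU ; tail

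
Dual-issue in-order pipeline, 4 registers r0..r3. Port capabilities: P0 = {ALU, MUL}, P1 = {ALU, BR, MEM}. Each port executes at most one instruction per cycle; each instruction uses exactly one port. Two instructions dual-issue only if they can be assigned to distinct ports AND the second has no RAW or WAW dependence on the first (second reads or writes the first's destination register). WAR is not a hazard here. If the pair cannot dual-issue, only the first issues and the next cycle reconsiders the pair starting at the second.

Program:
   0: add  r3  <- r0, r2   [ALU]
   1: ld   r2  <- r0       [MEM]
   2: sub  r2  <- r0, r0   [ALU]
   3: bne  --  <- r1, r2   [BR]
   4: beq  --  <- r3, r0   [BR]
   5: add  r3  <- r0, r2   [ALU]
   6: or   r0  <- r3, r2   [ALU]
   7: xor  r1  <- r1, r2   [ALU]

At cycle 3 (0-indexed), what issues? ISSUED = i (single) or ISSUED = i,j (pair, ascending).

#0 head=0: add ld i0/i1 dual
#1 head=2: sub i2 RAW r2
#2 head=3: bne i3 no-port BR/BR
#3 head=4: beq add i4/i5 dual
#4 head=6: or xor i6/i7 dual

ISSUED = 4,5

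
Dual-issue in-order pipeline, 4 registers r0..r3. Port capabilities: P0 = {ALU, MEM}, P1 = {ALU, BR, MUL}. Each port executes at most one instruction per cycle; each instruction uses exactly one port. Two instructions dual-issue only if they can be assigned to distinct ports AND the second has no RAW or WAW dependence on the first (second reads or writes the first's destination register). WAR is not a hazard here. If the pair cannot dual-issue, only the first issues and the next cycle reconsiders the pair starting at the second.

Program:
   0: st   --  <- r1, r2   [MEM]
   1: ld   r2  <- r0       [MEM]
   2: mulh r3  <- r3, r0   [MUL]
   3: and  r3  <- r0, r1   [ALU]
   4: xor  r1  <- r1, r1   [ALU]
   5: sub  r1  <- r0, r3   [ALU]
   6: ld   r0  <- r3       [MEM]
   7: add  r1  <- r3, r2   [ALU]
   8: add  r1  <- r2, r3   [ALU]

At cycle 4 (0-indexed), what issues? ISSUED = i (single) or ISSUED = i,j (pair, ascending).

[0] i0  st.MEM  -- no-port MEM/MEM
[1] i1+i2  ld.MEM+mulh.MUL  -- dual
[2] i3+i4  and.ALU+xor.ALU  -- dual
[3] i5+i6  sub.ALU+ld.MEM  -- dual
[4] i7  add.ALU  -- WAW r1
[5] i8  add.ALU  -- tail

ISSUED = 7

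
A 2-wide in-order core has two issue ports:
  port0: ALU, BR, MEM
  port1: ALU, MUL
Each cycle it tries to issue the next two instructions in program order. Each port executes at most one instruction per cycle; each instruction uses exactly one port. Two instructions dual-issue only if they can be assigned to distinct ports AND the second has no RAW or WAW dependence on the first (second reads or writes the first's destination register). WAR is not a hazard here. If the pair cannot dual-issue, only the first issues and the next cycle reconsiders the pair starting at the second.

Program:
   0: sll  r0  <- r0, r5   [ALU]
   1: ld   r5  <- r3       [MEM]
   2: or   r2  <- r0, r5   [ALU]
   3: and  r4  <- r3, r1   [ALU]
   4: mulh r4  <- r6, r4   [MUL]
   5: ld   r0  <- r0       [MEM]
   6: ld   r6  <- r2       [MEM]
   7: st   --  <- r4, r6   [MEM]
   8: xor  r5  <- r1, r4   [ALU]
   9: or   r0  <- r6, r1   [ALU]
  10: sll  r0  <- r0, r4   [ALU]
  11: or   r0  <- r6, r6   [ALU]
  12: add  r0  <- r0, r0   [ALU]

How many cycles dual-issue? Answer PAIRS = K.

PAIRS = 4

t=0 i0&i1:sll+ld ; dual
t=1 i2&i3:or+and ; dual
t=2 i4&i5:mulh+ld ; dual
t=3 i6:ld ; no-port MEM/MEM
t=4 i7&i8:st+xor ; dual
t=5 i9:or ; RAW+WAW r0
t=6 i10:sll ; WAW r0
t=7 i11:or ; RAW+WAW r0
t=8 i12:add ; tail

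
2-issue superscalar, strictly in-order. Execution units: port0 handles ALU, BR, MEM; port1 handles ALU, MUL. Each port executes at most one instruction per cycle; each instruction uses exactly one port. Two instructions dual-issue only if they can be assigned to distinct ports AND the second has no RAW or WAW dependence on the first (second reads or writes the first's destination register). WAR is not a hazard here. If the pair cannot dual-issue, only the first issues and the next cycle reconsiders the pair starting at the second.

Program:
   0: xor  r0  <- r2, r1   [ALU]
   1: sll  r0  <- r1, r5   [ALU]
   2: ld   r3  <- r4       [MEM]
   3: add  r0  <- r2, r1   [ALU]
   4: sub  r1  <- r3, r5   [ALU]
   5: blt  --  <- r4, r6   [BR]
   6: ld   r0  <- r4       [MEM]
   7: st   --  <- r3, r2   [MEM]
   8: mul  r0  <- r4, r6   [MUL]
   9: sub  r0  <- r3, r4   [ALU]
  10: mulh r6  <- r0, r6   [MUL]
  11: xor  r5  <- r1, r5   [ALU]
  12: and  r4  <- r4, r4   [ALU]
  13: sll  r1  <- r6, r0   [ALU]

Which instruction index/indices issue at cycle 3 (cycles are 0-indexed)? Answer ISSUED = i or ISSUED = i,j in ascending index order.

0. xor @i0  | WAW r0
1. sll+ld @i1+i2  | dual
2. add+sub @i3+i4  | dual
3. blt @i5  | no-port BR/MEM
4. ld @i6  | no-port MEM/MEM
5. st+mul @i7+i8  | dual
6. sub @i9  | RAW r0
7. mulh+xor @i10+i11  | dual
8. and+sll @i12+i13  | dual

ISSUED = 5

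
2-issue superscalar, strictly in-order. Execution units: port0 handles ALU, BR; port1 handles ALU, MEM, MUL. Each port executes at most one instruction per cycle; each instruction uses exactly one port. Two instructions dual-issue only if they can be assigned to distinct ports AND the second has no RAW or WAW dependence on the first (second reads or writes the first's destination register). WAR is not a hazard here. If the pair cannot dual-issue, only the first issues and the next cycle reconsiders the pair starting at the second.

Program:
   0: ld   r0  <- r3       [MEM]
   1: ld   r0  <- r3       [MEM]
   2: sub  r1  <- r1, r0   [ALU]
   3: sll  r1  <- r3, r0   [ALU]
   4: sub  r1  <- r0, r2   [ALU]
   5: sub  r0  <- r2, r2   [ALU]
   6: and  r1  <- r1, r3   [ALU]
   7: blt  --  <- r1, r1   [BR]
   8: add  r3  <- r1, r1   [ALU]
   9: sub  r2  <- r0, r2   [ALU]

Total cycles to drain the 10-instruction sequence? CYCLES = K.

  cy0 -> i0 (ld.MEM) no-port MEM/MEM
  cy1 -> i1 (ld.MEM) RAW r0
  cy2 -> i2 (sub.ALU) WAW r1
  cy3 -> i3 (sll.ALU) WAW r1
  cy4 -> i4/i5 (sub.ALU/sub.ALU) 2-wide
  cy5 -> i6 (and.ALU) RAW r1
  cy6 -> i7/i8 (blt.BR/add.ALU) 2-wide
  cy7 -> i9 (sub.ALU) tail

CYCLES = 8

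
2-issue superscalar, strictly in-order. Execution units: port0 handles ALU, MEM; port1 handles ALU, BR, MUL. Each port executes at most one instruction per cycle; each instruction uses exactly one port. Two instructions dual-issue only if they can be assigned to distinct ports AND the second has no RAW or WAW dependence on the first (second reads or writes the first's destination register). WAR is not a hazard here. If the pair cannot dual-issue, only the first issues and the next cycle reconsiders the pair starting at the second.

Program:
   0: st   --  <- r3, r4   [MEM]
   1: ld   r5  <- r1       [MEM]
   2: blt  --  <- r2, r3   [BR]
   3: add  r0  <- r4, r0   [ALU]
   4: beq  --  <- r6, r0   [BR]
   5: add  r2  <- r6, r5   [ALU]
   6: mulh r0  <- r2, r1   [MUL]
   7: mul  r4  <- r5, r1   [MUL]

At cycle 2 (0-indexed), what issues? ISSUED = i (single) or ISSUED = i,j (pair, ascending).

ISSUED = 3

t=0 i0:st.MEM ; no-port MEM/MEM
t=1 i1&i2:ld.MEM;blt.BR ; pair
t=2 i3:add.ALU ; RAW r0
t=3 i4&i5:beq.BR;add.ALU ; pair
t=4 i6:mulh.MUL ; no-port MUL/MUL
t=5 i7:mul.MUL ; tail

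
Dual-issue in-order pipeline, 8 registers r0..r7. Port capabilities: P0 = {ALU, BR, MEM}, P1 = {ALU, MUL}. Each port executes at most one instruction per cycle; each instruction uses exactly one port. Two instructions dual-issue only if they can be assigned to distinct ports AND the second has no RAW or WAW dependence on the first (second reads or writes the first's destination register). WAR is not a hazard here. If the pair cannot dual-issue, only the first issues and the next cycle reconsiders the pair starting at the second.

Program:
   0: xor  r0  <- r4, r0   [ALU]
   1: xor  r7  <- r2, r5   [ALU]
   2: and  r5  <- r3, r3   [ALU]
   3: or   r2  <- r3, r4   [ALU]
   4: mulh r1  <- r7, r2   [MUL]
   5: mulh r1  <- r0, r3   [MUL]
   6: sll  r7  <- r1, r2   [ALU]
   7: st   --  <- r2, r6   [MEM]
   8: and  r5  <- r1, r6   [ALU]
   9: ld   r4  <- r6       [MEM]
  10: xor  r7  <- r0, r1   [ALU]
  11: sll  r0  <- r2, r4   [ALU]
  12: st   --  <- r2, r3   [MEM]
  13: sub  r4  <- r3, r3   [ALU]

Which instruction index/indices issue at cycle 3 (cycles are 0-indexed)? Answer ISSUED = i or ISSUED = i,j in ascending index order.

0. xor xor @i0,i1  | pair
1. and or @i2,i3  | pair
2. mulh @i4  | no-port MUL/MUL
3. mulh @i5  | RAW r1
4. sll st @i6,i7  | pair
5. and ld @i8,i9  | pair
6. xor sll @i10,i11  | pair
7. st sub @i12,i13  | pair

ISSUED = 5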